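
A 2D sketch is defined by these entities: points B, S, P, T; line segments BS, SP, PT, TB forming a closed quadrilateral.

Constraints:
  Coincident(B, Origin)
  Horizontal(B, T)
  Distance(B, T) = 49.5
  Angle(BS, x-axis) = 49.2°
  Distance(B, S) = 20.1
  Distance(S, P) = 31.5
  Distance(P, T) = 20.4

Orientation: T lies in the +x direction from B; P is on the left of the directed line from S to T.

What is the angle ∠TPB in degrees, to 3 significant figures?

80.7°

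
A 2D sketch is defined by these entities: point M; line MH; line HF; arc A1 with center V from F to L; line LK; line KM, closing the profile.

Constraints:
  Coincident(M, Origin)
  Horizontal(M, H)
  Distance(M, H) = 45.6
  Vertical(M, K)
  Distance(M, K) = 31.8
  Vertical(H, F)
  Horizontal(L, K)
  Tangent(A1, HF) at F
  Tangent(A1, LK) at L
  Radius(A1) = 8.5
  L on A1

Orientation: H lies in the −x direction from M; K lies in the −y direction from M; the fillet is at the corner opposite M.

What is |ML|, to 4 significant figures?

48.86

M is at the origin; M and H share the same y with |MH| = 45.6 and H on the −x side, so H = (-45.60, 0.000). MK is vertical with |MK| = 31.8 and K on the −y side, so K = (0.000, -31.80). The virtual corner opposite M is at (-45.60, -31.80). Tangency of A1 to HF means the radius VF is perpendicular to HF and A1 meets LK tangentially, so VL is at right angles to LK, with radius 8.5, so the center V sits 8.5 in from both sides at V = (-37.10, -23.30). That places the tangent points at F = (-45.60, -23.30) on HF and L = (-37.10, -31.80) on LK. Then |ML| = |L − M| = 48.86.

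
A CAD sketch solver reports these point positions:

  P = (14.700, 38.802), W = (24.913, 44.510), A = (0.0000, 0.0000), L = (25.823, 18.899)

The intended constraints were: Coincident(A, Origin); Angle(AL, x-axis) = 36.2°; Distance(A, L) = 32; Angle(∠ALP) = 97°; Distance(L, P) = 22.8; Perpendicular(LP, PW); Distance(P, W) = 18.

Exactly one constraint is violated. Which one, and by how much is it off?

Distance(P, W) = 18 — off by 6.30.

A = (0.00, 0.00) ✓; AL at 36.20° ✓; |AL| = 32.00 ✓; ∠ALP = 97.00° ✓; |LP| = 22.80 ✓; ∠(LP, PW) = 90.00° ✓; |PW| = 11.70 ✗.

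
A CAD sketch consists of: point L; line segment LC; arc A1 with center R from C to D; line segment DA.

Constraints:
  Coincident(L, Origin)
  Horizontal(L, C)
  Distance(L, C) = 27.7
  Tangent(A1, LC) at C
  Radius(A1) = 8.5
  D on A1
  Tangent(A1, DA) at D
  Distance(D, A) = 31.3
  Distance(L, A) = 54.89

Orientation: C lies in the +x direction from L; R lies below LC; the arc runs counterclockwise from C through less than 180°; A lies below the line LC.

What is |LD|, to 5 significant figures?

24.644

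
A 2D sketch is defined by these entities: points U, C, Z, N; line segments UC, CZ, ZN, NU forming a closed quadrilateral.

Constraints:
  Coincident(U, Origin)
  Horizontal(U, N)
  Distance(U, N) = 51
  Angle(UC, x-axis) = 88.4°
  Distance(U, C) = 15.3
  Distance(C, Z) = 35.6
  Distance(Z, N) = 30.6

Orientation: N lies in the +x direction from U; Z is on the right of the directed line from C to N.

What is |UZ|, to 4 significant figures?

26.03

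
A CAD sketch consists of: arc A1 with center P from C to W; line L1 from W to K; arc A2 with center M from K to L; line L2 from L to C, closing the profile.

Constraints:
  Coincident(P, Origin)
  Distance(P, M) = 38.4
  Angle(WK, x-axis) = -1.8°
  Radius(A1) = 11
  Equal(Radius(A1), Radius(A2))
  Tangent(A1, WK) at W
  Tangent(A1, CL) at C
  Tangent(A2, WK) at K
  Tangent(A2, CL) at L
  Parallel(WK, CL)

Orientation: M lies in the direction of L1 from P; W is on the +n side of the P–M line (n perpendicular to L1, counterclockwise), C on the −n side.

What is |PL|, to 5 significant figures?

39.944

The slot axis is L1's direction at -1.8°, so u = (cos -1.8°, sin -1.8°) = (0.99951, -0.031411) and n = (−sin -1.8°, cos -1.8°) = (0.031411, 0.99951). P is at the origin and M lies 38.4 along u from P, so M = 38.4·u = (38.381, -1.2062). Tangency of A1 to both parallel lines with radius 11.0 puts W and C at P ± 11.0·n: W = (0.34552, 10.995), C = (-0.34552, -10.995). Equal radii place K and L the same way about M: K = M + 11.0·n = (38.727, 9.7884), L = M − 11.0·n = (38.036, -12.201). Then |PL| = |L − P| = 39.944.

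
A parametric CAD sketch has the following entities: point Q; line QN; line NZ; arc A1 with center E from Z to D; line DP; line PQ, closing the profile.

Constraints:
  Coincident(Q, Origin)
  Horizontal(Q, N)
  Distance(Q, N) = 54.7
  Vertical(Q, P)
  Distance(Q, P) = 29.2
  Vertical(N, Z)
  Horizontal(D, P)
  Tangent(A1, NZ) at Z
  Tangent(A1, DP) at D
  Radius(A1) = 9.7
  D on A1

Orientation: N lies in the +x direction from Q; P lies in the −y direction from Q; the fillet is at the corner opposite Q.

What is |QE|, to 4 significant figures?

49.04

Q and P share the same x with |QP| = 29.2 and P on the −y side, so P = (0.000, -29.20). The virtual corner opposite Q is at (54.70, -29.20). The tangent condition forces EZ to be normal to NZ and A1 meets DP tangentially, so ED is at right angles to DP, with radius 9.7, so the center E sits 9.7 in from both sides at E = (45.00, -19.50). Then |QE| = |E − Q| = 49.04.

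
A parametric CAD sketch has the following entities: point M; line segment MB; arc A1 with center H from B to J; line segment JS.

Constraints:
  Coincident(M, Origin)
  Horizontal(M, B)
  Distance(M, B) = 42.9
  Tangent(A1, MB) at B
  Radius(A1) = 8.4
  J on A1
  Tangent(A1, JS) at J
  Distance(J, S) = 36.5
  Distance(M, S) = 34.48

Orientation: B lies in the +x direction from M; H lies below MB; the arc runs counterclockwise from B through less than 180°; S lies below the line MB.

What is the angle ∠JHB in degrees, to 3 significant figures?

51.4°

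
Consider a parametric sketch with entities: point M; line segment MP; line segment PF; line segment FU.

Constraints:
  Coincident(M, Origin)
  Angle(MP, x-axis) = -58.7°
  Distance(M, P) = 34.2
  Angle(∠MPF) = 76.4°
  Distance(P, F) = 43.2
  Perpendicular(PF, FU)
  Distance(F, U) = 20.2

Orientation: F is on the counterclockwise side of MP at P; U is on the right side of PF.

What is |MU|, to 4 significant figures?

63.97

M is at the origin; MP runs at -58.7° with length 34.2, so P = 34.2·(cos -58.7°, sin -58.7°) = (17.77, -29.22). ∠MPF = 76.4°, so PF runs at -58.7° + (180° − 76.4°) = 44.90° from the x-axis; with |PF| = 43.2, F = P + 43.2·(cos 44.90°, sin 44.90°) = (48.37, 1.271). The perpendicularity gives FU at right angles to PF; with |FU| = 20.2 on the right of PF, U = F + 20.2·(0.7059, -0.7083) = (62.63, -13.04). Then |MU| = |U − M| = 63.97.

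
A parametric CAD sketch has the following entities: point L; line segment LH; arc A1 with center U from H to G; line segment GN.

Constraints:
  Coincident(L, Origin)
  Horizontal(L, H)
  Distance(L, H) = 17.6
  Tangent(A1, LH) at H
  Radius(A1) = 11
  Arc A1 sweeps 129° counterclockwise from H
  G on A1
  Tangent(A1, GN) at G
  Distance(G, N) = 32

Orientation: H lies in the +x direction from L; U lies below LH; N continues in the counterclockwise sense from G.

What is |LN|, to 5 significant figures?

51.799

L is at the origin; LH is horizontal with |LH| = 17.6 and H on the +x side, so H = (17.600, 0.0000). Since A1 is tangent to LH there, UH ⟂ LH, so U = H + (0, -11) = (17.600, -11.000). On A1, H sits at bearing 90° from U; a 129° counterclockwise sweep puts G at bearing 219°, so G = U + 11.0·(cos 219°, sin 219°) = (9.0514, -17.923). Tangency of A1 to GN means the radius UG is perpendicular to GN, so GN runs along (−sin 219°, cos 219°); with |GN| = 32.0, N = (29.190, -42.791). Then |LN| = |N − L| = 51.799.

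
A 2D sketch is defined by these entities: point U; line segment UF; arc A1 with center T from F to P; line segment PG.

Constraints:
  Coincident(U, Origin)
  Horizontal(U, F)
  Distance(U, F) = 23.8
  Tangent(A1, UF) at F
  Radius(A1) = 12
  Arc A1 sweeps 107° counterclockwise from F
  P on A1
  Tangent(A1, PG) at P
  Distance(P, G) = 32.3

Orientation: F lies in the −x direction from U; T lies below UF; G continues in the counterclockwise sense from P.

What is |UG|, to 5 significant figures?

53.104

U is at the origin; UF is horizontal with |UF| = 23.8 and F on the −x side, so F = (-23.800, 0.0000). A1 meets UF tangentially, so TF is at right angles to UF, so T = F + (0, -12) = (-23.800, -12.000). On A1, F sits at bearing 90° from T; a 107° counterclockwise sweep puts P at bearing 197°, so P = T + 12.0·(cos 197°, sin 197°) = (-35.276, -15.508). Tangency of A1 to PG means the radius TP is perpendicular to PG, so PG runs along (−sin 197°, cos 197°); with |PG| = 32.3, G = (-25.832, -46.397). Then |UG| = |G − U| = 53.104.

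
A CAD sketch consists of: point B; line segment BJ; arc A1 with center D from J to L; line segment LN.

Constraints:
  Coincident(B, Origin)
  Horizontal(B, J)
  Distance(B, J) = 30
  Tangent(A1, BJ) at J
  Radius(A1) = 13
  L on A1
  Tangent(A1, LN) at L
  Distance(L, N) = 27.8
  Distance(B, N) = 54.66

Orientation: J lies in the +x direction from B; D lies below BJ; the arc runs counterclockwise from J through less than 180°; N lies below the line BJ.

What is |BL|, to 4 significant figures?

27.21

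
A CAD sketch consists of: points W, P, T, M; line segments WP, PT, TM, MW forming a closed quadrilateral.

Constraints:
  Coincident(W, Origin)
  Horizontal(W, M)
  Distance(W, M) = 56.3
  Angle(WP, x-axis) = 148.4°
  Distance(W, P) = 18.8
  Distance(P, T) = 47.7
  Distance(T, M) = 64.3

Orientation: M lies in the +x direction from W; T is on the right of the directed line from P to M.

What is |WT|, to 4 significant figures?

34.40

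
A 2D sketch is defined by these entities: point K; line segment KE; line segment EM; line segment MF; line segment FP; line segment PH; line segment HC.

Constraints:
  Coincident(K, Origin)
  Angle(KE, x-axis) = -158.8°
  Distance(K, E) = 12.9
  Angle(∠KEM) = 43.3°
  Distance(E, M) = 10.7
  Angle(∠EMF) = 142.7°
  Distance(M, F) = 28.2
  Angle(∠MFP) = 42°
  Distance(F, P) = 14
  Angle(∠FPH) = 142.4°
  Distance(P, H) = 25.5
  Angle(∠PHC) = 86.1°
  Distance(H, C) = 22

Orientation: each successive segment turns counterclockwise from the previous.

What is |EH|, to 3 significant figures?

4.92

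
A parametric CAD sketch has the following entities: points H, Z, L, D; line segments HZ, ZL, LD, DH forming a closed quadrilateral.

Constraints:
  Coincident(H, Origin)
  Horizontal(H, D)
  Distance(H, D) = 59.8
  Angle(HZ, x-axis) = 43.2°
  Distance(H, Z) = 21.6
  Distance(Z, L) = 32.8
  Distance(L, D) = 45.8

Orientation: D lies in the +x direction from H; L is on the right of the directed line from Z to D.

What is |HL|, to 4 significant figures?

25.19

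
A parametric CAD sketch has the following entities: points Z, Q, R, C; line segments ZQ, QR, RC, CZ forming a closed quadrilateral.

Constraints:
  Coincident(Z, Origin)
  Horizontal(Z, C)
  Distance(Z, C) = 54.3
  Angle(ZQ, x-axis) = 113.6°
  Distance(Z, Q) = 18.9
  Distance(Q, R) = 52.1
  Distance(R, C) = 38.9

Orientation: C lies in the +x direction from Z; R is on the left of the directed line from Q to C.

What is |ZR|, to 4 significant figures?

54.80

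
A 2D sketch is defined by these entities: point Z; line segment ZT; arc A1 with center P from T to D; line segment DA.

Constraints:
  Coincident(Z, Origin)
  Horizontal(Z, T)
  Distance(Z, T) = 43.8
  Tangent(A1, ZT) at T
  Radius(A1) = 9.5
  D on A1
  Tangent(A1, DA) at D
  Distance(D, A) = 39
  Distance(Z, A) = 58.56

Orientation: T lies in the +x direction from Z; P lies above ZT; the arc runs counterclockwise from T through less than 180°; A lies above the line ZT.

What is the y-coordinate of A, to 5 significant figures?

48.222

Z is at the origin; Z and T share the same y with |ZT| = 43.8 and T on the +x side, so T = (43.800, 0.0000). The tangent condition forces PT to be normal to ZT, so P = T + (0, 9.5) = (43.800, 9.5000). Since PD ⟂ DA (tangency), |PA| = √(9.5² + 39.0²) = 40.140 regardless of where D sits on A1. So A lies on both circle(Z, 58.56) and circle(P, 40.140); the above-ZT intersection is A = (33.225, 48.222). D is the foot of the tangent from A: D = (52.112, 14.101).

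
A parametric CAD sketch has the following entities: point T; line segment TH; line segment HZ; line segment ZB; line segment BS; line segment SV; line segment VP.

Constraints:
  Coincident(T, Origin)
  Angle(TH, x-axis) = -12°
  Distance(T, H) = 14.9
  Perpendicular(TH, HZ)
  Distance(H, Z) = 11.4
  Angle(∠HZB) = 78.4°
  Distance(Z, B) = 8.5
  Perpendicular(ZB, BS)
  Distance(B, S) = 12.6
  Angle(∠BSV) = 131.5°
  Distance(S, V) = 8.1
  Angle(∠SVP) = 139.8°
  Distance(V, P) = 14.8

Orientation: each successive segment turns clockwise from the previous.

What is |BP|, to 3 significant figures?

27.8

∠BSV = 131.5° gives SV at 17.9° from the x-axis; with |SV| = 8.1, V = (17.2, 3.19). ∠SVP = 139.8° gives VP at -22.3° from the x-axis; with |VP| = 14.8, P = (30.9, -2.43). Then |BP| = |P − B| = 27.8.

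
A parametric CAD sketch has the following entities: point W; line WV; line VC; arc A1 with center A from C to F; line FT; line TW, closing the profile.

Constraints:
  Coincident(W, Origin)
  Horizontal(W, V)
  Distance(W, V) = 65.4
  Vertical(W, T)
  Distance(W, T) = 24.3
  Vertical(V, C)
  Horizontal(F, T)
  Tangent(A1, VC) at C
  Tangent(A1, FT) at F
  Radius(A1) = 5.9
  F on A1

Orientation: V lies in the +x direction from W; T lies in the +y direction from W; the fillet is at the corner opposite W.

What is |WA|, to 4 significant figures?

62.28

WT is vertical with |WT| = 24.3 and T on the +y side, so T = (0.000, 24.30). The virtual corner opposite W is at (65.40, 24.30). A1 meets VC tangentially, so AC is at right angles to VC and A1 meets FT tangentially, so AF is at right angles to FT, with radius 5.9, so the center A sits 5.9 in from both sides at A = (59.50, 18.40). Then |WA| = |A − W| = 62.28.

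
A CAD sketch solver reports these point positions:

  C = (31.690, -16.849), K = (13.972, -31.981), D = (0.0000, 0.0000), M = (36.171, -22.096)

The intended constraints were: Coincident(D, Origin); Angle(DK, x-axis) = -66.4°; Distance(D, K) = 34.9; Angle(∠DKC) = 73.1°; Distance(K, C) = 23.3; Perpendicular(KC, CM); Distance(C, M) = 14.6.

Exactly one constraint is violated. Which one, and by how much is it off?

Distance(C, M) = 14.6 — off by 7.70.

D = (0.00, 0.00) ✓; DK at -66.40° ✓; |DK| = 34.90 ✓; ∠DKC = 73.10° ✓; |KC| = 23.30 ✓; ∠(KC, CM) = 90.00° ✓; |CM| = 6.900 ✗.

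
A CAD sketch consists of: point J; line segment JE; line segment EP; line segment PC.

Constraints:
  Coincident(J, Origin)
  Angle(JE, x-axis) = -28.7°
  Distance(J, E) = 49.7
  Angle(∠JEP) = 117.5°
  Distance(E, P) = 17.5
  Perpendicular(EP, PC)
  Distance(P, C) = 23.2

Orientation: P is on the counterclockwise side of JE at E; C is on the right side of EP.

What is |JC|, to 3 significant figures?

78.5

J is at the origin; JE runs at -28.7° with length 49.7, so E = 49.7·(cos -28.7°, sin -28.7°) = (43.6, -23.9). ∠JEP = 117.5°, so EP runs at -28.7° + (180° − 117.5°) = 33.8° from the x-axis; with |EP| = 17.5, P = E + 17.5·(cos 33.8°, sin 33.8°) = (58.1, -14.1). The perpendicularity gives PC at right angles to EP; with |PC| = 23.2 on the right of EP, C = P + 23.2·(0.556, -0.831) = (71.0, -33.4). Then |JC| = |C − J| = 78.5.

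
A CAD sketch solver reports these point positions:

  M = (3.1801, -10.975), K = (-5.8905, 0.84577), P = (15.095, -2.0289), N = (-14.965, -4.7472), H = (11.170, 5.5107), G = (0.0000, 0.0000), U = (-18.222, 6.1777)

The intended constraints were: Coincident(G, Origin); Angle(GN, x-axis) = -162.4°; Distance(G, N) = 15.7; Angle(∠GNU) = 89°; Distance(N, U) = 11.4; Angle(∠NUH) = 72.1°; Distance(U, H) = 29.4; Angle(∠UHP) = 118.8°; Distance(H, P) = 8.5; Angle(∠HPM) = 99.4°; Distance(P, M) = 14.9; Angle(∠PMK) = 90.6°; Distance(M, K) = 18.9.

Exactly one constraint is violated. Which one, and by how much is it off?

Distance(M, K) = 18.9 — off by 4.00.

G = (0.00, 0.00) ✓; GN at -162.4° ✓; |GN| = 15.70 ✓; ∠GNU = 89.00° ✓; |NU| = 11.40 ✓; ∠NUH = 72.10° ✓; |UH| = 29.40 ✓; ∠UHP = 118.8° ✓; |HP| = 8.500 ✓; ∠HPM = 99.40° ✓; |PM| = 14.90 ✓; ∠PMK = 90.60° ✓; |MK| = 14.90 ✗.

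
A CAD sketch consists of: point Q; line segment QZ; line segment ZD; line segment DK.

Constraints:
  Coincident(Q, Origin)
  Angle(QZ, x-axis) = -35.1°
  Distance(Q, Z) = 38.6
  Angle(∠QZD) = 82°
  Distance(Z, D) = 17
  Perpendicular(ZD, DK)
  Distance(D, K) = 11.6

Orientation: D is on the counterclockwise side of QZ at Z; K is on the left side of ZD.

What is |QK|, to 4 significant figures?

29.05

Q is at the origin; QZ runs at -35.1° with length 38.6, so Z = 38.6·(cos -35.1°, sin -35.1°) = (31.58, -22.20). ∠QZD = 82.0°, so ZD runs at -35.1° + (180° − 82.0°) = 62.90° from the x-axis; with |ZD| = 17.0, D = Z + 17.0·(cos 62.90°, sin 62.90°) = (39.32, -7.062). The perpendicularity gives DK at right angles to ZD; with |DK| = 11.6 on the left of ZD, K = D + 11.6·(-0.8902, 0.4555) = (29.00, -1.777). Then |QK| = |K − Q| = 29.05.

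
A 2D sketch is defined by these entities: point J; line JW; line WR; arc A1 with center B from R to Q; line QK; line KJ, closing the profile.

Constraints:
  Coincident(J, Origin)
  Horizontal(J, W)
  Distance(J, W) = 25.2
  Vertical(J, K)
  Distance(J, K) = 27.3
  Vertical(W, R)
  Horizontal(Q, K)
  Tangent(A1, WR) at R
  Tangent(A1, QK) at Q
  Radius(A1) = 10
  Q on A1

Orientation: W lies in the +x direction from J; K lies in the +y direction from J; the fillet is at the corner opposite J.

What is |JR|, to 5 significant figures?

30.567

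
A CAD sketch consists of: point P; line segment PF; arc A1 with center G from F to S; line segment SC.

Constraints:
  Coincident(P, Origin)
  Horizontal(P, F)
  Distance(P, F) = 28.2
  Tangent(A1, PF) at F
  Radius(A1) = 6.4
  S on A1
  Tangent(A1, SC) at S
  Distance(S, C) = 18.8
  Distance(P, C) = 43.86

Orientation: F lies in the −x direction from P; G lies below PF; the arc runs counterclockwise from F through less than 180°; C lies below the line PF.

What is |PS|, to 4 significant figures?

35.05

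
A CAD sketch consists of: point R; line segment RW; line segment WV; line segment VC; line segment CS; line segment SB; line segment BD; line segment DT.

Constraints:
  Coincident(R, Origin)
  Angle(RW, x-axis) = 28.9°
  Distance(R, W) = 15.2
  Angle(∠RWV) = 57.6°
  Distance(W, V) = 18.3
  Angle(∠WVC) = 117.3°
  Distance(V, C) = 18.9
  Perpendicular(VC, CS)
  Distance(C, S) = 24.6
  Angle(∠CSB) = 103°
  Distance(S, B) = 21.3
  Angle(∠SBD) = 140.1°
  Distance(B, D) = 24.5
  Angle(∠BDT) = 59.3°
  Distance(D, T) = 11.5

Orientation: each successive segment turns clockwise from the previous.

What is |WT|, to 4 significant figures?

6.951

∠SBD = 140.1° gives BD at -3.100° from the x-axis; with |BD| = 24.5, D = (26.49, 15.40). ∠BDT = 59.3° gives DT at -123.8° from the x-axis; with |DT| = 11.5, T = (20.09, 5.839). Then |WT| = |T − W| = 6.951.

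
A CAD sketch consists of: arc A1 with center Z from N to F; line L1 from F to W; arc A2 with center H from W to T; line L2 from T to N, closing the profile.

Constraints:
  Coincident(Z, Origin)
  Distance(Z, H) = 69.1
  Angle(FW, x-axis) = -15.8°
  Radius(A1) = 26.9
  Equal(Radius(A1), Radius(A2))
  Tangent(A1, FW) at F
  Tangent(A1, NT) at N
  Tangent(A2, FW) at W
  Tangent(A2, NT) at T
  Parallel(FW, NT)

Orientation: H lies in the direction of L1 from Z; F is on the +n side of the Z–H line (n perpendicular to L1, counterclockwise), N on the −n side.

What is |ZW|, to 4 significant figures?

74.15

The slot axis is L1's direction at -15.8°, so u = (cos -15.8°, sin -15.8°) = (0.9622, -0.2723) and n = (−sin -15.8°, cos -15.8°) = (0.2723, 0.9622). Z is at the origin and H lies 69.1 along u from Z, so H = 69.1·u = (66.49, -18.81). Tangency of A1 to both parallel lines with radius 26.9 puts F and N at Z ± 26.9·n: F = (7.324, 25.88), N = (-7.324, -25.88). Equal radii place W and T the same way about H: W = H + 26.9·n = (73.81, 7.069), T = H − 26.9·n = (59.16, -44.70). Then |ZW| = |W − Z| = 74.15.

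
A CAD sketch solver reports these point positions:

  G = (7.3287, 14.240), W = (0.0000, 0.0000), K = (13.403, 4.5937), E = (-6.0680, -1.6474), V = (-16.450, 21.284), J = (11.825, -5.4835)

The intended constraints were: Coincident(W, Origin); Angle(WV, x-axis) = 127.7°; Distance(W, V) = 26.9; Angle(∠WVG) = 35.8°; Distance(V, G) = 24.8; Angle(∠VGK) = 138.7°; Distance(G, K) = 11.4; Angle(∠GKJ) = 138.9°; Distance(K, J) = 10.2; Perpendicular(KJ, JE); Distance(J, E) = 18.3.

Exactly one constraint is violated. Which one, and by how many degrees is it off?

Perpendicular(KJ, JE) — off by 3.20°.

W = (0.00, 0.00) ✓; WV at 127.7° ✓; |WV| = 26.90 ✓; ∠WVG = 35.80° ✓; |VG| = 24.80 ✓; ∠VGK = 138.7° ✓; |GK| = 11.40 ✓; ∠GKJ = 138.9° ✓; |KJ| = 10.20 ✓; ∠(KJ, JE) = 93.20° ✗; |JE| = 18.30 ✓.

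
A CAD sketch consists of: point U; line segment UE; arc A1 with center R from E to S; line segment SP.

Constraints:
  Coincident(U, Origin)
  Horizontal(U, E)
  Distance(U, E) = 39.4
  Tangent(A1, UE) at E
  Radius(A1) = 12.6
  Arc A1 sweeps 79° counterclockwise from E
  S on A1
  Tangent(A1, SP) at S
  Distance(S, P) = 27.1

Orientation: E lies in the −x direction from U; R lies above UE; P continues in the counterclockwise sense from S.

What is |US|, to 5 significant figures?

28.890

A1 meets UE tangentially, so RE is at right angles to UE, so R = E + (0, 12.6) = (-39.400, 12.600). On A1, E sits at bearing -90° from R; a 79° counterclockwise sweep puts S at bearing -11°, so S = R + 12.6·(cos -11°, sin -11°) = (-27.031, 10.196). Then |US| = |S − U| = 28.890.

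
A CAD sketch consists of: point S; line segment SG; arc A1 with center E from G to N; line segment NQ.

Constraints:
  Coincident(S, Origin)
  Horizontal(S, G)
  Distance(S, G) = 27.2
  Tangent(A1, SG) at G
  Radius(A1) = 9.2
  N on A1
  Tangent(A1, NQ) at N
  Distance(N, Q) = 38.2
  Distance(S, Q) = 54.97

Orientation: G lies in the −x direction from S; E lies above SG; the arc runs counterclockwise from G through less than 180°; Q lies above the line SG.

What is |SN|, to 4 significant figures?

21.29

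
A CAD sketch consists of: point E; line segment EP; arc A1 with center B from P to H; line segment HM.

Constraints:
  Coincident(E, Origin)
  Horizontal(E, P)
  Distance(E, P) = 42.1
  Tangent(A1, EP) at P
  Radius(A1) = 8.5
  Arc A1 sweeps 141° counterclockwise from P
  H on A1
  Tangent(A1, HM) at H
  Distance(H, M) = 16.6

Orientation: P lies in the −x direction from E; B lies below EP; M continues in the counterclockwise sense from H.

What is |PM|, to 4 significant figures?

26.64

On A1, P sits at bearing 90° from B; a 141° counterclockwise sweep puts H at bearing 231°, so H = B + 8.5·(cos 231°, sin 231°) = (-47.45, -15.11). The tangent condition forces BH to be normal to HM, so HM runs along (−sin 231°, cos 231°); with |HM| = 16.6, M = (-34.55, -25.55). Then |PM| = |M − P| = 26.64.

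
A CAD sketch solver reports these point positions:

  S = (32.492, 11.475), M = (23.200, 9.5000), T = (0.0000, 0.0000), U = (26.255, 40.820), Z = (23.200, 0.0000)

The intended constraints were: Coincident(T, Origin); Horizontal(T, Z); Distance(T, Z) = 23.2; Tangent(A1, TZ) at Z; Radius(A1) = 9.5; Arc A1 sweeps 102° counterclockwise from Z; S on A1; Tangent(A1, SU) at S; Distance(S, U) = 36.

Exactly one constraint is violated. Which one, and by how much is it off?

Distance(S, U) = 36 — off by 6.00.

T = (0.00, 0.00) ✓; T.y = 0.00, Z.y = 0.00 ✓; |TZ| = 23.20 ✓; ∠(MZ, ZT) = 90.00° ✓; |MZ| = 9.500 ✓; bearing(M→S) − bearing(M→Z) = 102.0° ✓; |MS| = 9.500 ✓; ∠(MS, SU) = 90.00° ✓; |SU| = 30.00 ✗.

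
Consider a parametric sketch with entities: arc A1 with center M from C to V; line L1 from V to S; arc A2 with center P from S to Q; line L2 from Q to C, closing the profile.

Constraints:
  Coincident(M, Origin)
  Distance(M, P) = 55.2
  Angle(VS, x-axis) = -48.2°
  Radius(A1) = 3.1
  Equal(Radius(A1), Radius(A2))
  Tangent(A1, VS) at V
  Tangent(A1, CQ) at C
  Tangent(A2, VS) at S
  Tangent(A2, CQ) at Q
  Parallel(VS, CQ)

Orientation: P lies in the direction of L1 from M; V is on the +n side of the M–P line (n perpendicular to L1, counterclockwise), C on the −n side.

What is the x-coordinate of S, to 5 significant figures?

39.104

Tangency of A1 to both parallel lines with radius 3.1 puts V and C at M ± 3.1·n: V = (2.3110, 2.0663), C = (-2.3110, -2.0663). Equal radii place S and Q the same way about P: S = P + 3.1·n = (39.104, -39.084), Q = P − 3.1·n = (34.482, -43.217). So S.x = 39.104.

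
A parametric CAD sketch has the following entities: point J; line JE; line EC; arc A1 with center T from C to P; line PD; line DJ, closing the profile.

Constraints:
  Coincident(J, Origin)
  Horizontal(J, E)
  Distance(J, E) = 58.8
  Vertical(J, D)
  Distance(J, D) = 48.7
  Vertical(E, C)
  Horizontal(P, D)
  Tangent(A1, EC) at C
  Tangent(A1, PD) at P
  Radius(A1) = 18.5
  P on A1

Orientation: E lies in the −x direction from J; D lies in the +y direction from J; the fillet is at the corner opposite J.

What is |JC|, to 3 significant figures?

66.1

The virtual corner opposite J is at (-58.8, 48.7). The tangent condition forces TC to be normal to EC and tangency of A1 to PD means the radius TP is perpendicular to PD, with radius 18.5, so the center T sits 18.5 in from both sides at T = (-40.3, 30.2). That places the tangent points at C = (-58.8, 30.2) on EC and P = (-40.3, 48.7) on PD. Then |JC| = |C − J| = 66.1.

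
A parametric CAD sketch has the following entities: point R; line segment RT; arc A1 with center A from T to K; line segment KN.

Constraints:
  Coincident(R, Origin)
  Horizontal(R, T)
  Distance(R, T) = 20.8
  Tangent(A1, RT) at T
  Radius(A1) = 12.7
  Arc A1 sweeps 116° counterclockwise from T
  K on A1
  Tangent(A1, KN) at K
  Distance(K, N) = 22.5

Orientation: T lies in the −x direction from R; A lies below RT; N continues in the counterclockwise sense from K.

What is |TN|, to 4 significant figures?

38.52

R is at the origin; R and T share the same y with |RT| = 20.8 and T on the −x side, so T = (-20.80, 0.000). Tangency of A1 to RT means the radius AT is perpendicular to RT, so A = T + (0, -12.7) = (-20.80, -12.70). On A1, T sits at bearing 90° from A; a 116° counterclockwise sweep puts K at bearing 206°, so K = A + 12.7·(cos 206°, sin 206°) = (-32.21, -18.27). A1 meets KN tangentially, so AK is at right angles to KN, so KN runs along (−sin 206°, cos 206°); with |KN| = 22.5, N = (-22.35, -38.49). Then |TN| = |N − T| = 38.52.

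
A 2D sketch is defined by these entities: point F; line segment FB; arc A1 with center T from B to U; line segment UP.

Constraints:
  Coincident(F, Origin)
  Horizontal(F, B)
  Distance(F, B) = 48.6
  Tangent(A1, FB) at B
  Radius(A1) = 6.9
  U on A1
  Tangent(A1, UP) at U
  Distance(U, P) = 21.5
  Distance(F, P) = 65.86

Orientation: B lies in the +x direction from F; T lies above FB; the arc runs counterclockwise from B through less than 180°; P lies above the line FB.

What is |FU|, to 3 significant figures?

55.5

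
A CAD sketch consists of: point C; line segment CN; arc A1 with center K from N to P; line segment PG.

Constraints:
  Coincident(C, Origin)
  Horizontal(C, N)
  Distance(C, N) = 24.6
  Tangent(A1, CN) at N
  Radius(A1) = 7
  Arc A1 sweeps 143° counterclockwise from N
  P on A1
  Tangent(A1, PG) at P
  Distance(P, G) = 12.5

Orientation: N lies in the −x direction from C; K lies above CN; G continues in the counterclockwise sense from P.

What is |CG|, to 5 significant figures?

36.426

On A1, N sits at bearing -90° from K; a 143° counterclockwise sweep puts P at bearing 53°, so P = K + 7.0·(cos 53°, sin 53°) = (-20.387, 12.590). A1 meets PG tangentially, so KP is at right angles to PG, so PG runs along (−sin 53°, cos 53°); with |PG| = 12.5, G = (-30.370, 20.113). Then |CG| = |G − C| = 36.426.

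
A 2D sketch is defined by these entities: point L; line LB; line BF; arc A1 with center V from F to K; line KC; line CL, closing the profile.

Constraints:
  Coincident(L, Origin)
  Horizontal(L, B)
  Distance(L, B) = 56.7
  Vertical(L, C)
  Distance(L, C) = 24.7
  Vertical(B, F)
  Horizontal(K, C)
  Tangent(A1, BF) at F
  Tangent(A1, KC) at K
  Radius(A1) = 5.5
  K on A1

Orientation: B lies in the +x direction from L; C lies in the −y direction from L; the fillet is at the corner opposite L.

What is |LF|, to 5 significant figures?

59.863

L is at the origin; LB is horizontal with |LB| = 56.7 and B on the +x side, so B = (56.700, 0.0000). L and C share the same x with |LC| = 24.7 and C on the −y side, so C = (0.0000, -24.700). The virtual corner opposite L is at (56.700, -24.700). Since A1 is tangent to BF there, VF ⟂ BF and A1 meets KC tangentially, so VK is at right angles to KC, with radius 5.5, so the center V sits 5.5 in from both sides at V = (51.200, -19.200). That places the tangent points at F = (56.700, -19.200) on BF and K = (51.200, -24.700) on KC. Then |LF| = |F − L| = 59.863.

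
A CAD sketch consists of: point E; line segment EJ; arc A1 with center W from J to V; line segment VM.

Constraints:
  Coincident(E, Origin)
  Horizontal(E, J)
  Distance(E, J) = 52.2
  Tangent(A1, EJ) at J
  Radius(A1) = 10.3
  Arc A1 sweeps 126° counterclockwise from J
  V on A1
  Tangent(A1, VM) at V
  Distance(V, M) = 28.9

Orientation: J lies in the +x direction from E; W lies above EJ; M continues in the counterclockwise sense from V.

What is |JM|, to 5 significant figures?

40.666

On A1, J sits at bearing -90° from W; a 126° counterclockwise sweep puts V at bearing 36°, so V = W + 10.3·(cos 36°, sin 36°) = (60.533, 16.354). A1 meets VM tangentially, so WV is at right angles to VM, so VM runs along (−sin 36°, cos 36°); with |VM| = 28.9, M = (43.546, 39.735). Then |JM| = |M − J| = 40.666.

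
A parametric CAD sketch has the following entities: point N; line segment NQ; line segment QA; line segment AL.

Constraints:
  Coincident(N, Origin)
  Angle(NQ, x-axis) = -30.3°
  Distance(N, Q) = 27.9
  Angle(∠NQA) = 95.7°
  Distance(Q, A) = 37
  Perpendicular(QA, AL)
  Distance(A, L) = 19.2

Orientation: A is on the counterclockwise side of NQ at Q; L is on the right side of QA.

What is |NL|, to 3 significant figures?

61.5

N is at the origin; NQ runs at -30.3° with length 27.9, so Q = 27.9·(cos -30.3°, sin -30.3°) = (24.1, -14.1). ∠NQA = 95.7°, so QA runs at -30.3° + (180° − 95.7°) = 54.0° from the x-axis; with |QA| = 37.0, A = Q + 37.0·(cos 54.0°, sin 54.0°) = (45.8, 15.9). The perpendicularity gives AL at right angles to QA; with |AL| = 19.2 on the right of QA, L = A + 19.2·(0.809, -0.588) = (61.4, 4.57). Then |NL| = |L − N| = 61.5.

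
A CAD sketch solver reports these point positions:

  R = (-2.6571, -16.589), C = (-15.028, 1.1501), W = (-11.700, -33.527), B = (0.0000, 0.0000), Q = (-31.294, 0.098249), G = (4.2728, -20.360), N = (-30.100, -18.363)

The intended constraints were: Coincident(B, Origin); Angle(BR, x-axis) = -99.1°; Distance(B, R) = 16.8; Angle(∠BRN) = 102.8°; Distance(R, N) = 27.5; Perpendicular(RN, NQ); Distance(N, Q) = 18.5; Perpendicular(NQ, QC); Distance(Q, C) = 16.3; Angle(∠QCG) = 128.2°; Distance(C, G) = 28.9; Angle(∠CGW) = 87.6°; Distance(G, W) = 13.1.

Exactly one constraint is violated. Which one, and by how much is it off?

Distance(G, W) = 13.1 — off by 7.60.

B = (0.00, 0.00) ✓; BR at -99.10° ✓; |BR| = 16.80 ✓; ∠BRN = 102.8° ✓; |RN| = 27.50 ✓; ∠(RN, NQ) = 90.00° ✓; |NQ| = 18.50 ✓; ∠(NQ, QC) = 90.00° ✓; |QC| = 16.30 ✓; ∠QCG = 128.2° ✓; |CG| = 28.90 ✓; ∠CGW = 87.60° ✓; |GW| = 20.70 ✗.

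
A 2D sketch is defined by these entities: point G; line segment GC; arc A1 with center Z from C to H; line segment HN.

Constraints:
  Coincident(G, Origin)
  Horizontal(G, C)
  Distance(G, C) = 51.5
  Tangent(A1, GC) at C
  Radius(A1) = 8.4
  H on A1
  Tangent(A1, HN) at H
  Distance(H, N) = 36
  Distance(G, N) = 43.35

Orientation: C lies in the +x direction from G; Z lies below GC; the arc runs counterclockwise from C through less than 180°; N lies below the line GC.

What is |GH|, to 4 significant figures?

44.49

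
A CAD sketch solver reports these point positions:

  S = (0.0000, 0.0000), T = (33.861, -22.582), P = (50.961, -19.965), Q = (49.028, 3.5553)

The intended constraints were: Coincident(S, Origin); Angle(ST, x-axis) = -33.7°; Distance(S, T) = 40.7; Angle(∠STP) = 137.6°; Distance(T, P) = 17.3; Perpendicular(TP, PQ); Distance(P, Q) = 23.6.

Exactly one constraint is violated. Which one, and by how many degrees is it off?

Perpendicular(TP, PQ) — off by 4.00°.

S = (0.00, 0.00) ✓; ST at -33.70° ✓; |ST| = 40.70 ✓; ∠STP = 137.6° ✓; |TP| = 17.30 ✓; ∠(TP, PQ) = 86.00° ✗; |PQ| = 23.60 ✓.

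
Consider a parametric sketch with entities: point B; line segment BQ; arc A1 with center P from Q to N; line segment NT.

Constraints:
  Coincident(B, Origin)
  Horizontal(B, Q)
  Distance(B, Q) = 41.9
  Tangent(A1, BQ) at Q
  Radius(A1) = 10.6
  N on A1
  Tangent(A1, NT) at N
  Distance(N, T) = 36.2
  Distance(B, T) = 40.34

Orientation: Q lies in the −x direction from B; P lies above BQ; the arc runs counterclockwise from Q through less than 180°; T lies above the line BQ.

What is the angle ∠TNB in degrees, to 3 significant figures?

71.1°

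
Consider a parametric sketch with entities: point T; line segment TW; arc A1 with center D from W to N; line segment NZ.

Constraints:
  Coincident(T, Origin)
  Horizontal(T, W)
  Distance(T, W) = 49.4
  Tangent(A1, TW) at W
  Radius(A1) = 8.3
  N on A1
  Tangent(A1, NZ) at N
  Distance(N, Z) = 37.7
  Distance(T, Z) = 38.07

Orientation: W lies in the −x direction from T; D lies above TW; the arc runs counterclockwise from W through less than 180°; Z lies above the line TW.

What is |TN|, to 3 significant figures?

43.0

Checks: |DN| = 8.300 ✓; ∠(DN, NZ) = 90.00° ✓; |NZ| = 37.70 ✓; |TZ| = 38.07 ✓.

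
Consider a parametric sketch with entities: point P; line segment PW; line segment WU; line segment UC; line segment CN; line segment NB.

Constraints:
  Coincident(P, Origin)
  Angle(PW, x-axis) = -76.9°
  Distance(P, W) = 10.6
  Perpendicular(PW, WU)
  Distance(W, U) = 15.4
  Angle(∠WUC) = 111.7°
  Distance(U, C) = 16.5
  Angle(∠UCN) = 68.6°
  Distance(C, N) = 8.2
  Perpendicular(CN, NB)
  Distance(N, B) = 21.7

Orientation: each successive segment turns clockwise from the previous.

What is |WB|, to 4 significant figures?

14.63

P is at the origin; PW runs at -76.9° with length 10.6, so W = (2.403, -10.32). PW ⟂ WU, so WU runs at -166.9°; with |WU| = 15.4, U = (-12.60, -13.81). ∠WUC = 111.7° gives UC at 124.8° from the x-axis; with |UC| = 16.5, C = (-22.01, -0.2656). ∠UCN = 68.6° gives CN at 13.40° from the x-axis; with |CN| = 8.2, N = (-14.04, 1.635). CN is perpendicular to NB, so NB runs at -76.60°; with |NB| = 21.7, B = (-9.008, -19.47). Then |WB| = |B − W| = 14.63.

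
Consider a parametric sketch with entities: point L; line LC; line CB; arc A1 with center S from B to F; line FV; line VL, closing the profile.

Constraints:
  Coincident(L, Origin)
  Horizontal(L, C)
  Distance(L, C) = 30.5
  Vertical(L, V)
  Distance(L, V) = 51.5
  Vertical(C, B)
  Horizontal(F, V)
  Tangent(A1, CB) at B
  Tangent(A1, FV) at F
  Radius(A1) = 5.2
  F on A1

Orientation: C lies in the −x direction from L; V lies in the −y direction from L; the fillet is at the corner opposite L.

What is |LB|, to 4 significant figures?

55.44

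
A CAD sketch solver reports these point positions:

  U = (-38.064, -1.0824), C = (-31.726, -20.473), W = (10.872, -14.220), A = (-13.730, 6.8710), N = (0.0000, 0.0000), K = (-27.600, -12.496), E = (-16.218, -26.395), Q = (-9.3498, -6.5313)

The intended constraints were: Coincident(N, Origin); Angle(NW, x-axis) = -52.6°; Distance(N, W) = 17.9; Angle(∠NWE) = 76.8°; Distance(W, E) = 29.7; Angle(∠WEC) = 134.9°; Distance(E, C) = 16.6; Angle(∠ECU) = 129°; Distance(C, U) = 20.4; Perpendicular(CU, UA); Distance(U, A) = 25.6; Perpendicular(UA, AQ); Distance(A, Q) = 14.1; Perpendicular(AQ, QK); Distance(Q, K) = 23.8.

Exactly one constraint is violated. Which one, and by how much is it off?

Distance(Q, K) = 23.8 — off by 4.60.

N = (0.00, 0.00) ✓; NW at -52.60° ✓; |NW| = 17.90 ✓; ∠NWE = 76.80° ✓; |WE| = 29.70 ✓; ∠WEC = 134.9° ✓; |EC| = 16.60 ✓; ∠ECU = 129.0° ✓; |CU| = 20.40 ✓; ∠(CU, UA) = 90.00° ✓; |UA| = 25.60 ✓; ∠(UA, AQ) = 90.00° ✓; |AQ| = 14.10 ✓; ∠(AQ, QK) = 90.00° ✓; |QK| = 19.20 ✗.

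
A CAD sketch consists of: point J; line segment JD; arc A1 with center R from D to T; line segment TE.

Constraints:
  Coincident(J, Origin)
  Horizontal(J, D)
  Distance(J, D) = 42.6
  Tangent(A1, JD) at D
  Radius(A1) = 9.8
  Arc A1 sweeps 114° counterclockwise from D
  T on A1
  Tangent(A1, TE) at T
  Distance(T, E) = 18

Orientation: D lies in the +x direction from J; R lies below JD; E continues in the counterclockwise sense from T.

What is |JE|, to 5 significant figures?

50.914

J is at the origin; JD is horizontal with |JD| = 42.6 and D on the +x side, so D = (42.600, 0.0000). Since A1 is tangent to JD there, RD ⟂ JD, so R = D + (0, -9.8) = (42.600, -9.8000). On A1, D sits at bearing 90° from R; a 114° counterclockwise sweep puts T at bearing 204°, so T = R + 9.8·(cos 204°, sin 204°) = (33.647, -13.786). A1 meets TE tangentially, so RT is at right angles to TE, so TE runs along (−sin 204°, cos 204°); with |TE| = 18.0, E = (40.969, -30.230). Then |JE| = |E − J| = 50.914.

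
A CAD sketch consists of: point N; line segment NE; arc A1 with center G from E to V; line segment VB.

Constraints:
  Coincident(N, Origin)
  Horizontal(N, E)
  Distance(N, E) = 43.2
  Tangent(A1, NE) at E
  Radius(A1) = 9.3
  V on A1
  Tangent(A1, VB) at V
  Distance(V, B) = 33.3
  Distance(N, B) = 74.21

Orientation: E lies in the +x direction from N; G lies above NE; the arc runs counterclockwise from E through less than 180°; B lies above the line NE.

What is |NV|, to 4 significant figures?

52.09

N is at the origin; N and E share the same y with |NE| = 43.2 and E on the +x side, so E = (43.20, 0.000). The tangent condition forces GE to be normal to NE, so G = E + (0, 9.3) = (43.20, 9.300). Since GV ⟂ VB (tangency), |GB| = √(9.3² + 33.3²) = 34.57 regardless of where V sits on A1. So B lies on both circle(N, 74.21) and circle(G, 34.57); the above-NE intersection is B = (64.67, 36.40). V is the foot of the tangent from B: V = (51.77, 5.699).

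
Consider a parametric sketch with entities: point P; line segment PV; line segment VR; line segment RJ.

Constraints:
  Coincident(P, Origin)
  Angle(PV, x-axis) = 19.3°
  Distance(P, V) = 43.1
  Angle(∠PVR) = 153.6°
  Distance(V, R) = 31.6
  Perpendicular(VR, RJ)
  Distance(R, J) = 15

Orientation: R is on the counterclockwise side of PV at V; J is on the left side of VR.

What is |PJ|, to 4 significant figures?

70.33

∠PVR = 153.6°, so VR runs at 19.3° + (180° − 153.6°) = 45.70° from the x-axis; with |VR| = 31.6, R = V + 31.6·(cos 45.70°, sin 45.70°) = (62.75, 36.86). VR ⟂ RJ; with |RJ| = 15.0 on the left of VR, J = R + 15.0·(-0.7157, 0.6984) = (52.01, 47.34). Then |PJ| = |J − P| = 70.33.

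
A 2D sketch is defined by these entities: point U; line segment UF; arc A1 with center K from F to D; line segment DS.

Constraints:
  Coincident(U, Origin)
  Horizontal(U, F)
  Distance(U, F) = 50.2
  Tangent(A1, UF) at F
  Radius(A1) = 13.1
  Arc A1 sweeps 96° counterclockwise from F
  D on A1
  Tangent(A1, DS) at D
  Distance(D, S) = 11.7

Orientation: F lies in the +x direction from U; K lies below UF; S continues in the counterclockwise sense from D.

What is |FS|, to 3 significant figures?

28.7

U is at the origin; UF is horizontal with |UF| = 50.2 and F on the +x side, so F = (50.2, 0.00). A1 meets UF tangentially, so KF is at right angles to UF, so K = F + (0, -13.1) = (50.2, -13.1). On A1, F sits at bearing 90° from K; a 96° counterclockwise sweep puts D at bearing 186°, so D = K + 13.1·(cos 186°, sin 186°) = (37.2, -14.5). A1 meets DS tangentially, so KD is at right angles to DS, so DS runs along (−sin 186°, cos 186°); with |DS| = 11.7, S = (38.4, -26.1). Then |FS| = |S − F| = 28.7.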